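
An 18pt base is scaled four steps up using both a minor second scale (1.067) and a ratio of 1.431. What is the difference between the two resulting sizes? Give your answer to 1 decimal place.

Minor second: 18.0 × 1.067⁴ = 23.331pt
At 1.431: 18.0 × 1.431⁴ = 75.480pt
Difference: 75.480 − 23.331 = 52.149pt

52.1pt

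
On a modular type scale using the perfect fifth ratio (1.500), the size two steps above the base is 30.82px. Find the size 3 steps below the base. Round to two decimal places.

30.82 ÷ 1.500⁵ = 30.82 ÷ 7.59375 ≈ 4.059

4.06px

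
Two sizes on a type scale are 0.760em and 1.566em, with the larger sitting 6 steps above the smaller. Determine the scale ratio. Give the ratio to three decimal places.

1.128

r⁶ = 1.566 / 0.760, so r = (1.566/0.760)^(1/6).
r = 2.0605^(1/6) ≈ 1.1281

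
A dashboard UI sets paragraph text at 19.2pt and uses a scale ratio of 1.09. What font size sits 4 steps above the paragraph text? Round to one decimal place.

27.1pt

A modular type scale is a geometric sequence: sizeₙ = base × rⁿ.
19.2 × 1.09⁴ = 19.2 × 1.41158 ≈ 27.10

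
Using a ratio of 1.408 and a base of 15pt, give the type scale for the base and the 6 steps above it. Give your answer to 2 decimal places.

15.00pt, 21.12pt, 29.74pt, 41.87pt, 58.95pt, 83.01pt, 116.87pt

Step 0: 15pt
Step 1: 15.0 × 1.408 = 21.12
Step 2: 15.0 × 1.408² = 29.74
Step 3: 15.0 × 1.408³ = 41.87
Step 4: 15.0 × 1.408⁴ = 58.95
Step 5: 15.0 × 1.408⁵ = 83.01
Step 6: 15.0 × 1.408⁶ = 116.87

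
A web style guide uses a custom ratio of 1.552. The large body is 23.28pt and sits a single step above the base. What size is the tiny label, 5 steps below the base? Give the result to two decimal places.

23.28 ÷ 1.552⁶ = 23.28 ÷ 13.97495 ≈ 1.666

1.67pt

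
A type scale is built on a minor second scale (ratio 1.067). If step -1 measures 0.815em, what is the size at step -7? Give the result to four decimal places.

0.5523em

Moving from step -1 to step -7 is 6 steps down, so divide by r⁶.
0.815 ÷ 1.067⁶ = 0.815 ÷ 1.47566 ≈ 0.5523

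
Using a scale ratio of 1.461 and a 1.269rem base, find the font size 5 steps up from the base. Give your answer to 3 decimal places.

8.447rem

A modular type scale is a geometric sequence: sizeₙ = base × rⁿ.
1.269 × 1.461⁵ = 1.269 × 6.65658 ≈ 8.447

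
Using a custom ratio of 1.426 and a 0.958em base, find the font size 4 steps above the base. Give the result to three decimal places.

3.961em

0.958 × 1.426⁴ = 0.958 × 4.13502 ≈ 3.961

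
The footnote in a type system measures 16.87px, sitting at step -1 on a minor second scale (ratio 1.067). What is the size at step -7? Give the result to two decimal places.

16.87 ÷ 1.067⁶ = 16.87 ÷ 1.47566 ≈ 11.432

11.43px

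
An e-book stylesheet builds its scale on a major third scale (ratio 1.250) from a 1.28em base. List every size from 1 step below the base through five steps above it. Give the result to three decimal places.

1.024em, 1.280em, 1.600em, 2.000em, 2.500em, 3.125em, 3.906em

Step -1: 1.28 ÷ 1.250 = 1.024
Step 0: 1.28em
Step 1: 1.28 × 1.250 = 1.600
Step 2: 1.28 × 1.250² = 2.000
Step 3: 1.28 × 1.250³ = 2.500
Step 4: 1.28 × 1.250⁴ = 3.125
Step 5: 1.28 × 1.250⁵ = 3.906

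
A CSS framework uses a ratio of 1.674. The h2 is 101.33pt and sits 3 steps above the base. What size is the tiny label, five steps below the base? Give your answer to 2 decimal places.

101.33 ÷ 1.674⁸ = 101.33 ÷ 61.66569 ≈ 1.643

1.64pt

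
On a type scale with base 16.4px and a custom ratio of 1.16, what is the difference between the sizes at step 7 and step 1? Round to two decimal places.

27.33px

Step 1: 16.4 × 1.16 = 19.0240px
Step 7: 16.4 × 1.16⁷ = 46.3500px
Difference: 46.3500 − 19.0240 = 27.3260px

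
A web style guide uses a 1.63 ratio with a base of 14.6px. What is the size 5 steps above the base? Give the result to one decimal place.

14.6 × 1.63⁵ = 14.6 × 11.50636 ≈ 167.99

168.0px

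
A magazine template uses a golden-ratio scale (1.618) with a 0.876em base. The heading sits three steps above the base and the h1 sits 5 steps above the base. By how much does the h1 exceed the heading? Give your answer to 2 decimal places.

Step 3: 0.876 × 1.618³ = 3.7106em
Step 5: 0.876 × 1.618⁵ = 9.7140em
Difference: 9.7140 − 3.7106 = 6.0034em

6.00em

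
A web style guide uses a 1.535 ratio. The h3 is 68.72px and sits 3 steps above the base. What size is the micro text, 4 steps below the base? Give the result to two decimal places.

The gap is -4 − (3) = -7 steps, so the factor is 1.535^-7.
68.72 ÷ 1.535⁷ = 68.72 ÷ 20.07977 ≈ 3.422

3.42px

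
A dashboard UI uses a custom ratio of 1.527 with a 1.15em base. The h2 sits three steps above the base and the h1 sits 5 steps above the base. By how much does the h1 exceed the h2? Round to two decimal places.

Step 3: 1.15 × 1.527³ = 4.0946em
Step 5: 1.15 × 1.527⁵ = 9.5476em
Difference: 9.5476 − 4.0946 = 5.4530em

5.45em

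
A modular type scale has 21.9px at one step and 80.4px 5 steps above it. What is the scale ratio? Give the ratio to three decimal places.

1.297

The ratio satisfies 21.9 × r⁵ = 80.4, so r = (80.4 / 21.9)^(1/5).
r = 3.6712^(1/5) ≈ 1.2971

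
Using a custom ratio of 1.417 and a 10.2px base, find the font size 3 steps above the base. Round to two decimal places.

10.2 × 1.417³ = 10.2 × 2.84518 ≈ 29.02

29.02px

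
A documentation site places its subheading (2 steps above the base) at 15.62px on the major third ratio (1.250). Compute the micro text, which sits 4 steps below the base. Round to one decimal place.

15.62 ÷ 1.250⁶ = 15.62 ÷ 3.81470 ≈ 4.095

4.1px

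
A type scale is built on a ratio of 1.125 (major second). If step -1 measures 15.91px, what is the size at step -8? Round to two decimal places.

15.91 ÷ 1.125⁷ = 15.91 ÷ 2.28070 ≈ 6.976

6.98px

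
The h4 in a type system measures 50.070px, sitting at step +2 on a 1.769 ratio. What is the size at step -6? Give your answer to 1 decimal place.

0.5px

The gap is -6 − (2) = -8 steps, so the factor is 1.769^-8.
50.070 ÷ 1.769⁸ = 50.070 ÷ 95.90090 ≈ 0.522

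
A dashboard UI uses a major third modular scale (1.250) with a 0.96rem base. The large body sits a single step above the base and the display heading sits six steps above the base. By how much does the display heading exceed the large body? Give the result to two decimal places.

2.46rem

Step 1: 0.96 × 1.250 = 1.2000rem
Step 6: 0.96 × 1.250⁶ = 3.6621rem
Difference: 3.6621 − 1.2000 = 2.4621rem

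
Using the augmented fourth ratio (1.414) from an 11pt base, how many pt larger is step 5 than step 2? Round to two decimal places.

Step 2: 11.0 × 1.414² = 21.9934pt
Step 5: 11.0 × 1.414⁵ = 62.1784pt
Difference: 62.1784 − 21.9934 = 40.1850pt

40.19pt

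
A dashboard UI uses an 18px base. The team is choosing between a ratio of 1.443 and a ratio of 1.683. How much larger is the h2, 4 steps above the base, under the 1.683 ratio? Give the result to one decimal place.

At 1.443: 18.0 × 1.443⁴ = 78.044px
At 1.683: 18.0 × 1.683⁴ = 144.414px
Difference: 144.414 − 78.044 = 66.370px

66.4px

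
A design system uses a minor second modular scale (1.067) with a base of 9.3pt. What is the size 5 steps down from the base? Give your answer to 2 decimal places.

6.72pt

9.3 ÷ 1.067⁵ = 9.3 ÷ 1.38300 ≈ 6.72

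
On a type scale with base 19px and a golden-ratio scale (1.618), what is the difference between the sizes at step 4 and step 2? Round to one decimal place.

Step 2: 19.0 × 1.618² = 49.741px
Step 4: 19.0 × 1.618⁴ = 130.217px
Difference: 130.217 − 49.741 = 80.476px

80.5px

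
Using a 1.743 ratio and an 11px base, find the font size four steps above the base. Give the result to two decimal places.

101.53px

Every step multiplies by the scale ratio.
11.0 × 1.743⁴ = 11.0 × 9.22974 ≈ 101.53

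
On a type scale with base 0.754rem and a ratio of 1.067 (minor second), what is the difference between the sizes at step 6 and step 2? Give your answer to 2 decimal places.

0.25rem

Step 2: 0.754 × 1.067² = 0.8584rem
Step 6: 0.754 × 1.067⁶ = 1.1126rem
Difference: 1.1126 − 0.8584 = 0.2542rem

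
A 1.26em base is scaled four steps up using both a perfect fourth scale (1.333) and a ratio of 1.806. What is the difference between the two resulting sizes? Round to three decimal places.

Perfect fourth: 1.26 × 1.333⁴ = 3.97824em
At 1.806: 1.26 × 1.806⁴ = 13.40422em
Difference: 13.40422 − 3.97824 = 9.42598em

9.426em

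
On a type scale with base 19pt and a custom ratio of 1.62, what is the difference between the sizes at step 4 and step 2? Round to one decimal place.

81.0pt

Step 2: 19.0 × 1.62² = 49.864pt
Step 4: 19.0 × 1.62⁴ = 130.862pt
Difference: 130.862 − 49.864 = 80.998pt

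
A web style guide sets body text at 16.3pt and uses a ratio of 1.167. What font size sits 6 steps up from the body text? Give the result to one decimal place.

41.2pt

16.3 × 1.167⁶ = 16.3 × 2.52595 ≈ 41.17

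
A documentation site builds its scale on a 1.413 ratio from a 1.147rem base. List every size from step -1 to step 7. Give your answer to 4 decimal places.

0.8117rem, 1.1470rem, 1.6207rem, 2.2901rem, 3.2359rem, 4.5723rem, 6.4606rem, 9.1289rem, 12.8991rem

Step -1: 1.147 ÷ 1.413 = 0.8117
Step 0: 1.147rem
Step 1: 1.147 × 1.413 = 1.6207
Step 2: 1.147 × 1.413² = 2.2901
Step 3: 1.147 × 1.413³ = 3.2359
Step 4: 1.147 × 1.413⁴ = 4.5723
Step 5: 1.147 × 1.413⁵ = 6.4606
Step 6: 1.147 × 1.413⁶ = 9.1289
Step 7: 1.147 × 1.413⁷ = 12.8991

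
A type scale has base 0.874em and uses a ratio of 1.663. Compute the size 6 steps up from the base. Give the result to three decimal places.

0.874 × 1.663⁶ = 0.874 × 21.15210 ≈ 18.487

18.487em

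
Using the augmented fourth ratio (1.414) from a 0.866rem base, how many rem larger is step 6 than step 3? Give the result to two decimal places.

Step 3: 0.866 × 1.414³ = 2.4483rem
Step 6: 0.866 × 1.414⁶ = 6.9217rem
Difference: 6.9217 − 2.4483 = 4.4734rem

4.47rem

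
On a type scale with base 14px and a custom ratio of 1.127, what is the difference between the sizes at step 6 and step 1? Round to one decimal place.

12.9px

Step 1: 14.0 × 1.127 = 15.778px
Step 6: 14.0 × 1.127⁶ = 28.686px
Difference: 28.686 − 15.778 = 12.908px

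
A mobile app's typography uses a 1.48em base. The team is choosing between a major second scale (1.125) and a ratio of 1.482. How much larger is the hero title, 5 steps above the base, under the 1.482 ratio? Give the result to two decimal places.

Major second: 1.48 × 1.125⁵ = 2.6670em
At 1.482: 1.48 × 1.482⁵ = 10.5804em
Difference: 10.5804 − 2.6670 = 7.9134em

7.91em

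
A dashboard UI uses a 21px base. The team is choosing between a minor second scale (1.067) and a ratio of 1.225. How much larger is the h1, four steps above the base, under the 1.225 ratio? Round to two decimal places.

20.07px

Minor second: 21.0 × 1.067⁴ = 27.2193px
At 1.225: 21.0 × 1.225⁴ = 47.2894px
Difference: 47.2894 − 27.2193 = 20.0701px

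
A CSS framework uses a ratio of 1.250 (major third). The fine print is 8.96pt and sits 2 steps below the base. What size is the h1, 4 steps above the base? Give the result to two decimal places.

34.18pt

8.96 × 1.250⁶ = 8.96 × 3.81470 ≈ 34.180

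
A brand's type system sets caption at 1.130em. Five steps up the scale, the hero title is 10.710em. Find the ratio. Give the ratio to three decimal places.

1.568

r⁵ = 10.710 / 1.130, so r = (10.710/1.130)^(1/5).
r = 9.4779^(1/5) ≈ 1.5680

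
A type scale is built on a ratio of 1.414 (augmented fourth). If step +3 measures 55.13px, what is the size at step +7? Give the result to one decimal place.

55.13 × 1.414⁴ = 55.13 × 3.99758 ≈ 220.387

220.4px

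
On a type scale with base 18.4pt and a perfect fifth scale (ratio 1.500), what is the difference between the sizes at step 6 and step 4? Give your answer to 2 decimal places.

116.44pt

Step 4: 18.4 × 1.500⁴ = 93.1500pt
Step 6: 18.4 × 1.500⁶ = 209.5875pt
Difference: 209.5875 − 93.1500 = 116.4375pt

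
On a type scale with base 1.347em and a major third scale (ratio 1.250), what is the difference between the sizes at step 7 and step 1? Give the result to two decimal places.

Step 1: 1.347 × 1.250 = 1.6837em
Step 7: 1.347 × 1.250⁷ = 6.4230em
Difference: 6.4230 − 1.6837 = 4.7393em

4.74em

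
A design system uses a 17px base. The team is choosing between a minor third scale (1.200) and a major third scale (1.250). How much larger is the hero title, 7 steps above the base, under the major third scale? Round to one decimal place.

20.1px

Minor third: 17.0 × 1.200⁷ = 60.914px
Major third: 17.0 × 1.250⁷ = 81.062px
Difference: 81.062 − 60.914 = 20.148px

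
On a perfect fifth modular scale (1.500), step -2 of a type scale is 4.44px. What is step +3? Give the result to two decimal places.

The gap is 3 − (-2) = 5 steps, so the factor is 1.500^5.
4.44 × 1.500⁵ = 4.44 × 7.59375 ≈ 33.716

33.72px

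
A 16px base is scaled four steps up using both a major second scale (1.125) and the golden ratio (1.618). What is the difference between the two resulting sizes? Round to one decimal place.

Major second: 16.0 × 1.125⁴ = 25.629px
Golden ratio: 16.0 × 1.618⁴ = 109.656px
Difference: 109.656 − 25.629 = 84.027px

84.0px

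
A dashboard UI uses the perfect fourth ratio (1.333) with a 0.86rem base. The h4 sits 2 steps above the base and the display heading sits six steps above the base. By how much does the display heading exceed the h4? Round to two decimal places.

3.30rem

Step 2: 0.86 × 1.333² = 1.5281rem
Step 6: 0.86 × 1.333⁶ = 4.8248rem
Difference: 4.8248 − 1.5281 = 3.2967rem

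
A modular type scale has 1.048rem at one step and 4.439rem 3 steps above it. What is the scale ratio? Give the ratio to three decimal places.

r³ = 4.439 / 1.048, so r = (4.439/1.048)^(1/3).
r = 4.2357^(1/3) ≈ 1.6180

1.618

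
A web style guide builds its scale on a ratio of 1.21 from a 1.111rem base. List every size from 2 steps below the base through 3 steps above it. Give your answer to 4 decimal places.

0.7588rem, 0.9182rem, 1.1110rem, 1.3443rem, 1.6266rem, 1.9682rem

Step -2: 1.111 ÷ 1.21² = 0.7588
Step -1: 1.111 ÷ 1.21 = 0.9182
Step 0: 1.111rem
Step 1: 1.111 × 1.21 = 1.3443
Step 2: 1.111 × 1.21² = 1.6266
Step 3: 1.111 × 1.21³ = 1.9682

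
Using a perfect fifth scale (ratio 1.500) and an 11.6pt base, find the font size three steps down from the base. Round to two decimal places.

Each step on a modular scale multiplies by the ratio, so the size n steps from the base is base × ratioⁿ.
11.6 ÷ 1.500³ = 11.6 ÷ 3.37500 ≈ 3.44

3.44pt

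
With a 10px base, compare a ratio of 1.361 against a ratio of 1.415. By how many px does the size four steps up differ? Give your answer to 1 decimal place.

5.8px

At 1.361: 10.0 × 1.361⁴ = 34.311px
At 1.415: 10.0 × 1.415⁴ = 40.089px
Difference: 40.089 − 34.311 = 5.778px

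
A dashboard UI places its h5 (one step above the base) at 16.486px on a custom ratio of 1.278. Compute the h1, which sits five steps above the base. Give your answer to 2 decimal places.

43.98px

Moving from step +1 to step +5 is 4 steps up, so multiply by r⁴.
16.486 × 1.278⁴ = 16.486 × 2.66762 ≈ 43.978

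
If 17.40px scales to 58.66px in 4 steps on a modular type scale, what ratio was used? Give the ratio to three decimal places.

1.355

The ratio satisfies 17.40 × r⁴ = 58.66, so r = (58.66 / 17.40)^(1/4).
r = 3.3713^(1/4) ≈ 1.3550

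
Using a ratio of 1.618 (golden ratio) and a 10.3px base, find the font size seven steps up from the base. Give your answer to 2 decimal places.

10.3 × 1.618⁷ = 10.3 × 29.03017 ≈ 299.01

299.01px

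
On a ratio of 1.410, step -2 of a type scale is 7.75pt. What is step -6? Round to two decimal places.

1.96pt

Moving from step -2 to step -6 is 4 steps down, so divide by r⁴.
7.75 ÷ 1.410⁴ = 7.75 ÷ 3.95254 ≈ 1.961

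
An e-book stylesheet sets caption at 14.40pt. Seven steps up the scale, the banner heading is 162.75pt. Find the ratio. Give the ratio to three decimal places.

r⁷ = 162.75 / 14.40, so r = (162.75/14.40)^(1/7).
r = 11.3021^(1/7) ≈ 1.4140

1.414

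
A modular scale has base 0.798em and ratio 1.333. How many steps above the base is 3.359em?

1.333ⁿ = 3.359 / 0.798 = 4.2093
n = ln(4.2093) / ln(1.333) = 1.4373 / 0.2874 ≈ 5.00

5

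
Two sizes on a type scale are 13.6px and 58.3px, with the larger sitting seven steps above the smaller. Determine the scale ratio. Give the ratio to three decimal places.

1.231

r⁷ = 58.3 / 13.6, so r = (58.3/13.6)^(1/7).
r = 4.2868^(1/7) ≈ 1.2311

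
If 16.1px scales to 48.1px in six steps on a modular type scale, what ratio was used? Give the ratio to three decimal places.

1.200

The ratio satisfies 16.1 × r⁶ = 48.1, so r = (48.1 / 16.1)^(1/6).
r = 2.9876^(1/6) ≈ 1.2001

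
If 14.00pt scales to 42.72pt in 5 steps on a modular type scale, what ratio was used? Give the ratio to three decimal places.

1.250

The ratio satisfies 14.00 × r⁵ = 42.72, so r = (42.72 / 14.00)^(1/5).
r = 3.0514^(1/5) ≈ 1.2500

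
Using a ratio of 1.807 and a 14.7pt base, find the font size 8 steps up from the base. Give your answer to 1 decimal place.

A modular type scale is a geometric sequence: sizeₙ = base × rⁿ.
14.7 × 1.807⁸ = 14.7 × 113.67507 ≈ 1671.02

1671.0pt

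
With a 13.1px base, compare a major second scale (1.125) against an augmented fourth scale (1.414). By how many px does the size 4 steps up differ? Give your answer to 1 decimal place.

Major second: 13.1 × 1.125⁴ = 20.984px
Augmented fourth: 13.1 × 1.414⁴ = 52.368px
Difference: 52.368 − 20.984 = 31.384px

31.4px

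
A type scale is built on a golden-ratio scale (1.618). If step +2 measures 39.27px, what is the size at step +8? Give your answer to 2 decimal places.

The gap is 8 − (2) = 6 steps, so the factor is 1.618^6.
39.27 × 1.618⁶ = 39.27 × 17.94201 ≈ 704.583

704.58px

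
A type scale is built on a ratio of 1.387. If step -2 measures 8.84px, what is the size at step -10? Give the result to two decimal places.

8.84 ÷ 1.387⁸ = 8.84 ÷ 13.69657 ≈ 0.645

0.65px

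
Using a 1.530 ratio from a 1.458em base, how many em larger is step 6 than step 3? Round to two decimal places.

13.48em

Step 3: 1.458 × 1.530³ = 5.2219em
Step 6: 1.458 × 1.530⁶ = 18.7028em
Difference: 18.7028 − 5.2219 = 13.4809em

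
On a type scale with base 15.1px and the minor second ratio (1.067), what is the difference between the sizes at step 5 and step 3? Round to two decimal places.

Step 3: 15.1 × 1.067³ = 18.3430px
Step 5: 15.1 × 1.067⁵ = 20.8833px
Difference: 20.8833 − 18.3430 = 2.5403px

2.54px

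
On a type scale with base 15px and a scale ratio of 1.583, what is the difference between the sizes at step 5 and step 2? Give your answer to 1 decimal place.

111.5px

Step 2: 15.0 × 1.583² = 37.588px
Step 5: 15.0 × 1.583⁵ = 149.106px
Difference: 149.106 − 37.588 = 111.518px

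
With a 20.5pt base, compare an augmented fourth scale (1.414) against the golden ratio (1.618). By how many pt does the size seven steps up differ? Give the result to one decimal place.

363.4pt

Augmented fourth: 20.5 × 1.414⁷ = 231.686pt
Golden ratio: 20.5 × 1.618⁷ = 595.119pt
Difference: 595.119 − 231.686 = 363.433pt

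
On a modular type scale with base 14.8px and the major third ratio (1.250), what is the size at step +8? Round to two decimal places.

14.8 × 1.250⁸ = 14.8 × 5.96046 ≈ 88.21

88.21px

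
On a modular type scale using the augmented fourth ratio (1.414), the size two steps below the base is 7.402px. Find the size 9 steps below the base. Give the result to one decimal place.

Moving from step -2 to step -9 is 7 steps down, so divide by r⁷.
7.402 ÷ 1.414⁷ = 7.402 ÷ 11.30175 ≈ 0.655

0.7px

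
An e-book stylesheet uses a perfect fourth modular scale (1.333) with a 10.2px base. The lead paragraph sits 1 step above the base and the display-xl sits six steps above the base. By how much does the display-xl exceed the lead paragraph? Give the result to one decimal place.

Step 1: 10.2 × 1.333 = 13.597px
Step 6: 10.2 × 1.333⁶ = 57.224px
Difference: 57.224 − 13.597 = 43.627px

43.6px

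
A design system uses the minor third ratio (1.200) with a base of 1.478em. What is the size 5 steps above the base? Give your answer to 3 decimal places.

3.678em

1.478 × 1.200⁵ = 1.478 × 2.48832 ≈ 3.678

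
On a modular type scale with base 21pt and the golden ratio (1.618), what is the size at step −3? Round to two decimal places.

4.96pt

21.0 ÷ 1.618³ = 21.0 ÷ 4.23580 ≈ 4.96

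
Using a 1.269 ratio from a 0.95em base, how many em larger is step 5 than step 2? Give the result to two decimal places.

1.60em

Step 2: 0.95 × 1.269² = 1.5298em
Step 5: 0.95 × 1.269⁵ = 3.1263em
Difference: 3.1263 − 1.5298 = 1.5965em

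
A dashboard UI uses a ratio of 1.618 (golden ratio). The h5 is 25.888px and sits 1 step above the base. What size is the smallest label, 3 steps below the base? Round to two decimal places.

3.78px

25.888 ÷ 1.618⁴ = 25.888 ÷ 6.85353 ≈ 3.777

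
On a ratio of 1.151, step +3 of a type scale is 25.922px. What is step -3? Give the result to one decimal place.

The gap is -3 − (3) = -6 steps, so the factor is 1.151^-6.
25.922 ÷ 1.151⁶ = 25.922 ÷ 2.32516 ≈ 11.149

11.1px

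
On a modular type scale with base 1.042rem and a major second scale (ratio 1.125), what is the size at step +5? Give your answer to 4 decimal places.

Each step on a modular scale multiplies by the ratio, so the size n steps from the base is base × ratioⁿ.
1.042 × 1.125⁵ = 1.042 × 1.80203 ≈ 1.8777

1.8777rem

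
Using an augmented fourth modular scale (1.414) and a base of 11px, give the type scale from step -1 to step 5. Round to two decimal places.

7.78px, 11.00px, 15.55px, 21.99px, 31.10px, 43.97px, 62.18px

Step -1: 11.0 ÷ 1.414 = 7.78
Step 0: 11px
Step 1: 11.0 × 1.414 = 15.55
Step 2: 11.0 × 1.414² = 21.99
Step 3: 11.0 × 1.414³ = 31.10
Step 4: 11.0 × 1.414⁴ = 43.97
Step 5: 11.0 × 1.414⁵ = 62.18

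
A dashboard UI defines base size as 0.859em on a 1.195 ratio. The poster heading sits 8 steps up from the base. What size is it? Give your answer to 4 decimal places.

Every step multiplies by the scale ratio.
0.859 × 1.195⁸ = 0.859 × 4.15856 ≈ 3.5722

3.5722em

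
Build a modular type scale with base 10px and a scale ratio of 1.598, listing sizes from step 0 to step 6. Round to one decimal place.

10.0px, 16.0px, 25.5px, 40.8px, 65.2px, 104.2px, 166.5px

Step 0: 10px
Step 1: 10.0 × 1.598 = 16.0
Step 2: 10.0 × 1.598² = 25.5
Step 3: 10.0 × 1.598³ = 40.8
Step 4: 10.0 × 1.598⁴ = 65.2
Step 5: 10.0 × 1.598⁵ = 104.2
Step 6: 10.0 × 1.598⁶ = 166.5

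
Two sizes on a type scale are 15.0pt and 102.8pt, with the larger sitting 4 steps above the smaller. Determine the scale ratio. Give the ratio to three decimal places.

1.618

r⁴ = 102.8 / 15.0, so r = (102.8/15.0)^(1/4).
r = 6.8533^(1/4) ≈ 1.6180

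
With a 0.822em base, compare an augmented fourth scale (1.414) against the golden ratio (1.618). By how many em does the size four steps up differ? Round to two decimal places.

Augmented fourth: 0.822 × 1.414⁴ = 3.2860em
Golden ratio: 0.822 × 1.618⁴ = 5.6336em
Difference: 5.6336 − 3.2860 = 2.3476em

2.35em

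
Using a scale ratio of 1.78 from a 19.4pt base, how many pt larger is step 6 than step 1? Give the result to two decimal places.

582.52pt

Step 1: 19.4 × 1.78 = 34.5320pt
Step 6: 19.4 × 1.78⁶ = 617.0520pt
Difference: 617.0520 − 34.5320 = 582.5200pt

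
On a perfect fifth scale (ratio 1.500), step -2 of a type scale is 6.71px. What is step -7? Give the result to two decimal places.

6.71 ÷ 1.500⁵ = 6.71 ÷ 7.59375 ≈ 0.884

0.88px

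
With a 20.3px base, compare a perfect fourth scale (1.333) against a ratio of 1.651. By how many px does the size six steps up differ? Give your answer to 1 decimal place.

297.2px

Perfect fourth: 20.3 × 1.333⁶ = 113.888px
At 1.651: 20.3 × 1.651⁶ = 411.129px
Difference: 411.129 − 113.888 = 297.241px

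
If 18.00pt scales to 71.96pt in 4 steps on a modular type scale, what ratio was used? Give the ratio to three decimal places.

The ratio satisfies 18.00 × r⁴ = 71.96, so r = (71.96 / 18.00)^(1/4).
r = 3.9978^(1/4) ≈ 1.4140

1.414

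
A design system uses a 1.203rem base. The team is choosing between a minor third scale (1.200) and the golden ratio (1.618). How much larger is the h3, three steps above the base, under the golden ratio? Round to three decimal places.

3.017rem

Minor third: 1.203 × 1.200³ = 2.07878rem
Golden ratio: 1.203 × 1.618³ = 5.09567rem
Difference: 5.09567 − 2.07878 = 3.01689rem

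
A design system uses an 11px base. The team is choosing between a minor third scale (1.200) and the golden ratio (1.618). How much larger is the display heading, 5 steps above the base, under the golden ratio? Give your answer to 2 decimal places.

94.61px

Minor third: 11.0 × 1.200⁵ = 27.3715px
Golden ratio: 11.0 × 1.618⁵ = 121.9791px
Difference: 121.9791 − 27.3715 = 94.6076px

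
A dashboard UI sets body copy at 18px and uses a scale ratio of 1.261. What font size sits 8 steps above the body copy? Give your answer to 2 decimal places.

18.0 × 1.261⁸ = 18.0 × 6.39324 ≈ 115.08

115.08px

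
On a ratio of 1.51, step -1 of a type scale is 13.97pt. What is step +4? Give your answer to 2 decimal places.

109.67pt

Moving from step -1 to step +4 is 5 steps up, so multiply by r⁵.
13.97 × 1.51⁵ = 13.97 × 7.85027 ≈ 109.668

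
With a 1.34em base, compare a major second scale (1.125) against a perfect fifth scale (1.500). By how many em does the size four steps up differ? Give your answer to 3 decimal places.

Major second: 1.34 × 1.125⁴ = 2.14642em
Perfect fifth: 1.34 × 1.500⁴ = 6.78375em
Difference: 6.78375 − 2.14642 = 4.63733em

4.637em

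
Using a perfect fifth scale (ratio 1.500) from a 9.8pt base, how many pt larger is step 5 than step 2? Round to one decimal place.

Step 2: 9.8 × 1.500² = 22.050pt
Step 5: 9.8 × 1.500⁵ = 74.419pt
Difference: 74.419 − 22.050 = 52.369pt

52.4pt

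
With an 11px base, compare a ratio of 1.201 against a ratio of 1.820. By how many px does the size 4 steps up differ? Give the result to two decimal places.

97.81px

At 1.201: 11.0 × 1.201⁴ = 22.8857px
At 1.820: 11.0 × 1.820⁴ = 120.6919px
Difference: 120.6919 − 22.8857 = 97.8062px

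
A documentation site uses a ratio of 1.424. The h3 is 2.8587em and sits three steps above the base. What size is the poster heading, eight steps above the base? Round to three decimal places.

2.8587 × 1.424⁵ = 2.8587 × 5.85531 ≈ 16.739

16.739em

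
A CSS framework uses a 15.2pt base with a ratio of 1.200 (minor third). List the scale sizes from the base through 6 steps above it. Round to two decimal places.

Step 0: 15.2pt
Step 1: 15.2 × 1.200 = 18.24
Step 2: 15.2 × 1.200² = 21.89
Step 3: 15.2 × 1.200³ = 26.27
Step 4: 15.2 × 1.200⁴ = 31.52
Step 5: 15.2 × 1.200⁵ = 37.82
Step 6: 15.2 × 1.200⁶ = 45.39

15.20pt, 18.24pt, 21.89pt, 26.27pt, 31.52pt, 37.82pt, 45.39pt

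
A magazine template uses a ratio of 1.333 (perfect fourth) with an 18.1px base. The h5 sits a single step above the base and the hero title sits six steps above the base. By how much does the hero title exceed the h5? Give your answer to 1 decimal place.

77.4px

Step 1: 18.1 × 1.333 = 24.127px
Step 6: 18.1 × 1.333⁶ = 101.545px
Difference: 101.545 − 24.127 = 77.418px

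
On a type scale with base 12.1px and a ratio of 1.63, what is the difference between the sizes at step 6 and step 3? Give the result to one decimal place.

Step 3: 12.1 × 1.63³ = 52.402px
Step 6: 12.1 × 1.63⁶ = 226.940px
Difference: 226.940 − 52.402 = 174.538px

174.5px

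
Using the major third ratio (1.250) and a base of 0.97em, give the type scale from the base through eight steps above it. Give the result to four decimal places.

Step 0: 0.97em
Step 1: 0.97 × 1.250 = 1.2125
Step 2: 0.97 × 1.250² = 1.5156
Step 3: 0.97 × 1.250³ = 1.8945
Step 4: 0.97 × 1.250⁴ = 2.3682
Step 5: 0.97 × 1.250⁵ = 2.9602
Step 6: 0.97 × 1.250⁶ = 3.7003
Step 7: 0.97 × 1.250⁷ = 4.6253
Step 8: 0.97 × 1.250⁸ = 5.7817

0.9700em, 1.2125em, 1.5156em, 1.8945em, 2.3682em, 2.9602em, 3.7003em, 4.6253em, 5.7817em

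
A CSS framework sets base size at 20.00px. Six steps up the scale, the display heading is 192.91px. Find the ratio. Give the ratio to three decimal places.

The ratio satisfies 20.00 × r⁶ = 192.91, so r = (192.91 / 20.00)^(1/6).
r = 9.6455^(1/6) ≈ 1.4590

1.459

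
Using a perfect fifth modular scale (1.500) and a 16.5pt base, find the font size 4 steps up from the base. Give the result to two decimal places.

83.53pt

Each step on a modular scale multiplies by the ratio, so the size n steps from the base is base × ratioⁿ.
16.5 × 1.500⁴ = 16.5 × 5.06250 ≈ 83.53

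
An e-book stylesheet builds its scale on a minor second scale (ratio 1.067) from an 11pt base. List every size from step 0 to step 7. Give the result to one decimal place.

11.0pt, 11.7pt, 12.5pt, 13.4pt, 14.3pt, 15.2pt, 16.2pt, 17.3pt

Step 0: 11pt
Step 1: 11.0 × 1.067 = 11.7
Step 2: 11.0 × 1.067² = 12.5
Step 3: 11.0 × 1.067³ = 13.4
Step 4: 11.0 × 1.067⁴ = 14.3
Step 5: 11.0 × 1.067⁵ = 15.2
Step 6: 11.0 × 1.067⁶ = 16.2
Step 7: 11.0 × 1.067⁷ = 17.3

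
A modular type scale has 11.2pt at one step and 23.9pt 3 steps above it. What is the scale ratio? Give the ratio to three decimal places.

1.287

The ratio satisfies 11.2 × r³ = 23.9, so r = (23.9 / 11.2)^(1/3).
r = 2.1339^(1/3) ≈ 1.2874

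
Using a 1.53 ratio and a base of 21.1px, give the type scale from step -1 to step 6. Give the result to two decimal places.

13.79px, 21.10px, 32.28px, 49.39px, 75.57px, 115.62px, 176.90px, 270.66px

Step -1: 21.1 ÷ 1.53 = 13.79
Step 0: 21.1px
Step 1: 21.1 × 1.53 = 32.28
Step 2: 21.1 × 1.53² = 49.39
Step 3: 21.1 × 1.53³ = 75.57
Step 4: 21.1 × 1.53⁴ = 115.62
Step 5: 21.1 × 1.53⁵ = 176.90
Step 6: 21.1 × 1.53⁶ = 270.66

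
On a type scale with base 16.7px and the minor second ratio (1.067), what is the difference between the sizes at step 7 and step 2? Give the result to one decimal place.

Step 2: 16.7 × 1.067² = 19.013px
Step 7: 16.7 × 1.067⁷ = 26.295px
Difference: 26.295 − 19.013 = 7.282px

7.3px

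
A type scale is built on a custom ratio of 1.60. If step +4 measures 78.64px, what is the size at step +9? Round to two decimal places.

78.64 × 1.60⁵ = 78.64 × 10.48576 ≈ 824.600

824.60px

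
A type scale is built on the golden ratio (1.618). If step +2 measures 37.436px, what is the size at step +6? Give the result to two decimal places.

256.57px

Moving from step +2 to step +6 is 4 steps up, so multiply by r⁴.
37.436 × 1.618⁴ = 37.436 × 6.85353 ≈ 256.569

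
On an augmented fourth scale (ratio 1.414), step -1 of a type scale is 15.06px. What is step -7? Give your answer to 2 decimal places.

1.88px

Moving from step -1 to step -7 is 6 steps down, so divide by r⁶.
15.06 ÷ 1.414⁶ = 15.06 ÷ 7.99275 ≈ 1.884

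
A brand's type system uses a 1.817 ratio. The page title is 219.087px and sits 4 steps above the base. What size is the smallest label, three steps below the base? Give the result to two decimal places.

3.35px

Moving from step +4 to step -3 is 7 steps down, so divide by r⁷.
219.087 ÷ 1.817⁷ = 219.087 ÷ 65.38596 ≈ 3.351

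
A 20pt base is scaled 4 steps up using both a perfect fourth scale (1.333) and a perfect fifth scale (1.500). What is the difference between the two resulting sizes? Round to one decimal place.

Perfect fourth: 20.0 × 1.333⁴ = 63.147pt
Perfect fifth: 20.0 × 1.500⁴ = 101.250pt
Difference: 101.250 − 63.147 = 38.103pt

38.1pt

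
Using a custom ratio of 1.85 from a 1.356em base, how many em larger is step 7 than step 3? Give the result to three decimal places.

Step 3: 1.356 × 1.85³ = 8.58568em
Step 7: 1.356 × 1.85⁷ = 100.56846em
Difference: 100.56846 − 8.58568 = 91.98278em

91.983em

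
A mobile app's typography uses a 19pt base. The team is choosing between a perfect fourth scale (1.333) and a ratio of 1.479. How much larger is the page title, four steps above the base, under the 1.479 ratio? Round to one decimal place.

Perfect fourth: 19.0 × 1.333⁴ = 59.989pt
At 1.479: 19.0 × 1.479⁴ = 90.913pt
Difference: 90.913 − 59.989 = 30.924pt

30.9pt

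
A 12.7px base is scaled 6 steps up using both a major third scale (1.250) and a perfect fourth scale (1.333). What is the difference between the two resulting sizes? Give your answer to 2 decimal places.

22.80px

Major third: 12.7 × 1.250⁶ = 48.4467px
Perfect fourth: 12.7 × 1.333⁶ = 71.2500px
Difference: 71.2500 − 48.4467 = 22.8033px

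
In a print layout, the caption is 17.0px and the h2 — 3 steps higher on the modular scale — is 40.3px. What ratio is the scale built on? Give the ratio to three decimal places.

r³ = 40.3 / 17.0, so r = (40.3/17.0)^(1/3).
r = 2.3706^(1/3) ≈ 1.3334

1.333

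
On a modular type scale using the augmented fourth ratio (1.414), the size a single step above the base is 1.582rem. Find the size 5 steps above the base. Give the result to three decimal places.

6.324rem

1.582 × 1.414⁴ = 1.582 × 3.99758 ≈ 6.324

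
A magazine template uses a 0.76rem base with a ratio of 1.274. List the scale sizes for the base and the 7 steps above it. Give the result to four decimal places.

Step 0: 0.76rem
Step 1: 0.76 × 1.274 = 0.9682
Step 2: 0.76 × 1.274² = 1.2335
Step 3: 0.76 × 1.274³ = 1.5715
Step 4: 0.76 × 1.274⁴ = 2.0021
Step 5: 0.76 × 1.274⁵ = 2.5507
Step 6: 0.76 × 1.274⁶ = 3.2496
Step 7: 0.76 × 1.274⁷ = 4.1400

0.7600rem, 0.9682rem, 1.2335rem, 1.5715rem, 2.0021rem, 2.5507rem, 3.2496rem, 4.1400rem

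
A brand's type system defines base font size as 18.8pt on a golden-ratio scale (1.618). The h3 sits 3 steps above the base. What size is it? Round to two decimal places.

Each step on a modular scale multiplies by the ratio, so the size n steps from the base is base × ratioⁿ.
18.8 × 1.618³ = 18.8 × 4.23580 ≈ 79.63

79.63pt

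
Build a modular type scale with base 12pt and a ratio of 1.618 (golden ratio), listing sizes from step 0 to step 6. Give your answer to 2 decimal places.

Step 0: 12pt
Step 1: 12.0 × 1.618 = 19.42
Step 2: 12.0 × 1.618² = 31.42
Step 3: 12.0 × 1.618³ = 50.83
Step 4: 12.0 × 1.618⁴ = 82.24
Step 5: 12.0 × 1.618⁵ = 133.07
Step 6: 12.0 × 1.618⁶ = 215.30

12.00pt, 19.42pt, 31.42pt, 50.83pt, 82.24pt, 133.07pt, 215.30pt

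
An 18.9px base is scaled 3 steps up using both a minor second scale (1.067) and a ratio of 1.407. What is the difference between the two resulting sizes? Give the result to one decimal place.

Minor second: 18.9 × 1.067³ = 22.959px
At 1.407: 18.9 × 1.407³ = 52.643px
Difference: 52.643 − 22.959 = 29.684px

29.7px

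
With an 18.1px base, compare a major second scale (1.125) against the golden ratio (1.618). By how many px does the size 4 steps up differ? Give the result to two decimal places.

95.06px

Major second: 18.1 × 1.125⁴ = 28.9927px
Golden ratio: 18.1 × 1.618⁴ = 124.0488px
Difference: 124.0488 − 28.9927 = 95.0561px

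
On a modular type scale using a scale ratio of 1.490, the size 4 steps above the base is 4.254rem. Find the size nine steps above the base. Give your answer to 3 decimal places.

31.241rem

4.254 × 1.490⁵ = 4.254 × 7.34398 ≈ 31.241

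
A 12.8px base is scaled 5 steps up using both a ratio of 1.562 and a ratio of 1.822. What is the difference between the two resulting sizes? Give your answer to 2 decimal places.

At 1.562: 12.8 × 1.562⁵ = 119.0187px
At 1.822: 12.8 × 1.822⁵ = 257.0111px
Difference: 257.0111 − 119.0187 = 137.9924px

137.99px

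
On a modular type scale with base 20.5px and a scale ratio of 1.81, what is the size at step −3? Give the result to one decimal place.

3.5px

Each step on a modular scale multiplies by the ratio, so the size n steps from the base is base × ratioⁿ.
20.5 ÷ 1.81³ = 20.5 ÷ 5.92974 ≈ 3.46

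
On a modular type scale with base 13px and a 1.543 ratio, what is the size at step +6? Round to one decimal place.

175.4px

A modular type scale is a geometric sequence: sizeₙ = base × rⁿ.
13.0 × 1.543⁶ = 13.0 × 13.49570 ≈ 175.44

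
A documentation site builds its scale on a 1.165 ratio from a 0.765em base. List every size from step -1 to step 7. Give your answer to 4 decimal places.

Step -1: 0.765 ÷ 1.165 = 0.6567
Step 0: 0.765em
Step 1: 0.765 × 1.165 = 0.8912
Step 2: 0.765 × 1.165² = 1.0383
Step 3: 0.765 × 1.165³ = 1.2096
Step 4: 0.765 × 1.165⁴ = 1.4092
Step 5: 0.765 × 1.165⁵ = 1.6417
Step 6: 0.765 × 1.165⁶ = 1.9126
Step 7: 0.765 × 1.165⁷ = 2.2281

0.6567em, 0.7650em, 0.8912em, 1.0383em, 1.2096em, 1.4092em, 1.6417em, 1.9126em, 2.2281em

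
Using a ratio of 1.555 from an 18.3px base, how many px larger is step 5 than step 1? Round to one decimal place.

137.9px

Step 1: 18.3 × 1.555 = 28.456px
Step 5: 18.3 × 1.555⁵ = 166.381px
Difference: 166.381 − 28.456 = 137.925px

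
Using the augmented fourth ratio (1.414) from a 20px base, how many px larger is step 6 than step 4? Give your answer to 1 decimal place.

Step 4: 20.0 × 1.414⁴ = 79.952px
Step 6: 20.0 × 1.414⁶ = 159.855px
Difference: 159.855 − 79.952 = 79.903px

79.9px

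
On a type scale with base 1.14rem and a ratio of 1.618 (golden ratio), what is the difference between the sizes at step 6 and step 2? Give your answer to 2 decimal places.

17.47rem

Step 2: 1.14 × 1.618² = 2.9844rem
Step 6: 1.14 × 1.618⁶ = 20.4539rem
Difference: 20.4539 − 2.9844 = 17.4695rem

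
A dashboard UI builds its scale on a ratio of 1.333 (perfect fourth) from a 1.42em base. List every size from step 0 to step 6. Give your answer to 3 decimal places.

Step 0: 1.42em
Step 1: 1.42 × 1.333 = 1.893
Step 2: 1.42 × 1.333² = 2.523
Step 3: 1.42 × 1.333³ = 3.363
Step 4: 1.42 × 1.333⁴ = 4.483
Step 5: 1.42 × 1.333⁵ = 5.976
Step 6: 1.42 × 1.333⁶ = 7.967

1.420em, 1.893em, 2.523em, 3.363em, 4.483em, 5.976em, 7.967em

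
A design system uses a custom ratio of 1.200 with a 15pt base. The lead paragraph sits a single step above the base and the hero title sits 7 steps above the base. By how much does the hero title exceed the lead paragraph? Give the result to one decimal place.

35.7pt

Step 1: 15.0 × 1.200 = 18.000pt
Step 7: 15.0 × 1.200⁷ = 53.748pt
Difference: 53.748 − 18.000 = 35.748pt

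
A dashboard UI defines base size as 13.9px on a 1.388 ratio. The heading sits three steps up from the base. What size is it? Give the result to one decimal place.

Every step multiplies by the scale ratio.
13.9 × 1.388³ = 13.9 × 2.67404 ≈ 37.17

37.2px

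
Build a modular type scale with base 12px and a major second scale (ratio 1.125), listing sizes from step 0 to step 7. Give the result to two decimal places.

Step 0: 12px
Step 1: 12.0 × 1.125 = 13.50
Step 2: 12.0 × 1.125² = 15.19
Step 3: 12.0 × 1.125³ = 17.09
Step 4: 12.0 × 1.125⁴ = 19.22
Step 5: 12.0 × 1.125⁵ = 21.62
Step 6: 12.0 × 1.125⁶ = 24.33
Step 7: 12.0 × 1.125⁷ = 27.37

12.00px, 13.50px, 15.19px, 17.09px, 19.22px, 21.62px, 24.33px, 27.37px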